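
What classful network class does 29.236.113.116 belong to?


First octet: 29
Binary: 00011101
0xxxxxxx -> Class A (1-126)
Class A, default mask 255.0.0.0 (/8)


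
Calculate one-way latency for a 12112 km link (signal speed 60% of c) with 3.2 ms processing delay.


Speed = 0.6 * 3e5 km/s = 180000 km/s
Propagation delay = 12112 / 180000 = 0.0673 s = 67.2889 ms
Processing delay = 3.2 ms
Total one-way latency = 70.4889 ms


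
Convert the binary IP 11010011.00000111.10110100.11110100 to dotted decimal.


11010011 = 211
00000111 = 7
10110100 = 180
11110100 = 244
IP: 211.7.180.244


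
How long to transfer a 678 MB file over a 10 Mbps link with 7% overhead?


Effective throughput = 10 * (1 - 7/100) = 9.3 Mbps
File size in Mb = 678 * 8 = 5424 Mb
Time = 5424 / 9.3
Time = 583.2258 seconds


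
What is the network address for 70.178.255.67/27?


IP:   01000110.10110010.11111111.01000011
Mask: 11111111.11111111.11111111.11100000
AND operation:
Net:  01000110.10110010.11111111.01000000
Network: 70.178.255.64/27


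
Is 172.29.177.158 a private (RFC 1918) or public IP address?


RFC 1918 private ranges:
  10.0.0.0/8 (10.0.0.0 - 10.255.255.255)
  172.16.0.0/12 (172.16.0.0 - 172.31.255.255)
  192.168.0.0/16 (192.168.0.0 - 192.168.255.255)
Private (in 172.16.0.0/12)


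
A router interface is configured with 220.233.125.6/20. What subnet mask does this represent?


/20 means 20 network bits, 12 host bits
Binary: 11111111111111111111000000000000
Mask: 255.255.240.0


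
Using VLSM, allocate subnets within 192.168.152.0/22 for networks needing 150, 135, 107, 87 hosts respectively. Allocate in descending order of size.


150 hosts -> /24 (254 usable): 192.168.152.0/24
135 hosts -> /24 (254 usable): 192.168.153.0/24
107 hosts -> /25 (126 usable): 192.168.154.0/25
87 hosts -> /25 (126 usable): 192.168.154.128/25
Allocation: 192.168.152.0/24 (150 hosts, 254 usable); 192.168.153.0/24 (135 hosts, 254 usable); 192.168.154.0/25 (107 hosts, 126 usable); 192.168.154.128/25 (87 hosts, 126 usable)


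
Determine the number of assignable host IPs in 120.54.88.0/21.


Host bits = 32 - 21 = 11
Total addresses = 2^11 = 2048
Usable = total - 2 (network and broadcast)
Usable hosts: 2046


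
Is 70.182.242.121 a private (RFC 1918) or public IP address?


RFC 1918 private ranges:
  10.0.0.0/8 (10.0.0.0 - 10.255.255.255)
  172.16.0.0/12 (172.16.0.0 - 172.31.255.255)
  192.168.0.0/16 (192.168.0.0 - 192.168.255.255)
Public (not in any RFC 1918 range)


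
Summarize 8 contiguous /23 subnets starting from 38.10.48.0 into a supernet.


Original prefix: /23
Number of subnets: 8 = 2^3
New prefix = 23 - 3 = 20
Supernet: 38.10.48.0/20


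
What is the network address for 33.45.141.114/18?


IP:   00100001.00101101.10001101.01110010
Mask: 11111111.11111111.11000000.00000000
AND operation:
Net:  00100001.00101101.10000000.00000000
Network: 33.45.128.0/18


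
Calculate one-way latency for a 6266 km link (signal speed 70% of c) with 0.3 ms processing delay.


Speed = 0.7 * 3e5 km/s = 210000 km/s
Propagation delay = 6266 / 210000 = 0.0298 s = 29.8381 ms
Processing delay = 0.3 ms
Total one-way latency = 30.1381 ms


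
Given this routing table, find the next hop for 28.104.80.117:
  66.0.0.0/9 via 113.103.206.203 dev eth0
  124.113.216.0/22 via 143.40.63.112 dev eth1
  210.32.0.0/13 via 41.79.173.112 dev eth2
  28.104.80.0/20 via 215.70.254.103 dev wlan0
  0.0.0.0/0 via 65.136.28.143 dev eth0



Longest prefix match for 28.104.80.117:
  /9 66.0.0.0: no
  /22 124.113.216.0: no
  /13 210.32.0.0: no
  /20 28.104.80.0: MATCH
  /0 0.0.0.0: MATCH
Selected: next-hop 215.70.254.103 via wlan0 (matched /20)


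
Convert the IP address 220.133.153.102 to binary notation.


220 = 11011100
133 = 10000101
153 = 10011001
102 = 01100110
Binary: 11011100.10000101.10011001.01100110


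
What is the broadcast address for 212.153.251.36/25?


Network: 212.153.251.0/25
Host bits = 7
Set all host bits to 1:
Broadcast: 212.153.251.127


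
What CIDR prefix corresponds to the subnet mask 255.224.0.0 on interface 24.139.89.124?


Binary: 11111111.11100000.00000000.00000000
Count leading 1s
Prefix: /11


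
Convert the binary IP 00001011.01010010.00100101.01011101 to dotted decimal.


00001011 = 11
01010010 = 82
00100101 = 37
01011101 = 93
IP: 11.82.37.93


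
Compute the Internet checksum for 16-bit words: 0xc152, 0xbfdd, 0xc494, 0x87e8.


Sum all words (with carry folding):
+ 0xc152 = 0xc152
+ 0xbfdd = 0x8130
+ 0xc494 = 0x45c5
+ 0x87e8 = 0xcdad
One's complement: ~0xcdad
Checksum = 0x3252


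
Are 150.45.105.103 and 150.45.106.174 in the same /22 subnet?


Mask: 255.255.252.0
150.45.105.103 AND mask = 150.45.104.0
150.45.106.174 AND mask = 150.45.104.0
Yes, same subnet (150.45.104.0)


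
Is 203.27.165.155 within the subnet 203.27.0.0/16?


Subnet network: 203.27.0.0
Test IP AND mask: 203.27.0.0
Yes, 203.27.165.155 is in 203.27.0.0/16


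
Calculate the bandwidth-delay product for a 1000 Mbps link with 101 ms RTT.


BDP = bandwidth * RTT
= 1000 Mbps * 101 ms
= 1000 * 1e6 * 101 / 1000 bits
= 101000000 bits
= 12625000 bytes
= 12329.1016 KB
BDP = 101000000 bits (12625000 bytes)


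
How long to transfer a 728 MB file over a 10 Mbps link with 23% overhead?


Effective throughput = 10 * (1 - 23/100) = 7.7 Mbps
File size in Mb = 728 * 8 = 5824 Mb
Time = 5824 / 7.7
Time = 756.3636 seconds


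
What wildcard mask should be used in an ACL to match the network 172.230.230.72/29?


Subnet mask: 255.255.255.248
Wildcard = 255.255.255.255 - subnet mask
255 - 255 = 0
255 - 255 = 0
255 - 255 = 0
255 - 248 = 7
Wildcard: 0.0.0.7


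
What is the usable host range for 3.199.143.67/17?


Network: 3.199.128.0
Broadcast: 3.199.255.255
First usable = network + 1
Last usable = broadcast - 1
Range: 3.199.128.1 to 3.199.255.254


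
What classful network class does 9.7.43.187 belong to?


First octet: 9
Binary: 00001001
0xxxxxxx -> Class A (1-126)
Class A, default mask 255.0.0.0 (/8)


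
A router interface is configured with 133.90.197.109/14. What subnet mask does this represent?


/14 means 14 network bits, 18 host bits
Binary: 11111111111111000000000000000000
Mask: 255.252.0.0


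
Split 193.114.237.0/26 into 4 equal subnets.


New prefix = 26 + 2 = 28
Each subnet has 16 addresses
  193.114.237.0/28
  193.114.237.16/28
  193.114.237.32/28
  193.114.237.48/28
Subnets: 193.114.237.0/28, 193.114.237.16/28, 193.114.237.32/28, 193.114.237.48/28


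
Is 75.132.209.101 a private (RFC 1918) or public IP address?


RFC 1918 private ranges:
  10.0.0.0/8 (10.0.0.0 - 10.255.255.255)
  172.16.0.0/12 (172.16.0.0 - 172.31.255.255)
  192.168.0.0/16 (192.168.0.0 - 192.168.255.255)
Public (not in any RFC 1918 range)


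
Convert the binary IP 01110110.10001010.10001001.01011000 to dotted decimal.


01110110 = 118
10001010 = 138
10001001 = 137
01011000 = 88
IP: 118.138.137.88


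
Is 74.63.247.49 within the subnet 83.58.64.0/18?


Subnet network: 83.58.64.0
Test IP AND mask: 74.63.192.0
No, 74.63.247.49 is not in 83.58.64.0/18


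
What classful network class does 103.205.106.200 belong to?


First octet: 103
Binary: 01100111
0xxxxxxx -> Class A (1-126)
Class A, default mask 255.0.0.0 (/8)


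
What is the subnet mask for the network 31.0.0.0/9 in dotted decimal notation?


/9 means 9 network bits, 23 host bits
Binary: 11111111100000000000000000000000
Mask: 255.128.0.0


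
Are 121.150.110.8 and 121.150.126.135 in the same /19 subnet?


Mask: 255.255.224.0
121.150.110.8 AND mask = 121.150.96.0
121.150.126.135 AND mask = 121.150.96.0
Yes, same subnet (121.150.96.0)


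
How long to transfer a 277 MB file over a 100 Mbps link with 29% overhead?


Effective throughput = 100 * (1 - 29/100) = 71 Mbps
File size in Mb = 277 * 8 = 2216 Mb
Time = 2216 / 71
Time = 31.2113 seconds


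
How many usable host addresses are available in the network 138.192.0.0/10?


Host bits = 32 - 10 = 22
Total addresses = 2^22 = 4194304
Usable = total - 2 (network and broadcast)
Usable hosts: 4194302


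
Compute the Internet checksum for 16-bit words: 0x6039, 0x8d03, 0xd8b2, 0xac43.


Sum all words (with carry folding):
+ 0x6039 = 0x6039
+ 0x8d03 = 0xed3c
+ 0xd8b2 = 0xc5ef
+ 0xac43 = 0x7233
One's complement: ~0x7233
Checksum = 0x8dcc


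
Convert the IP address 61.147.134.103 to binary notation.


61 = 00111101
147 = 10010011
134 = 10000110
103 = 01100111
Binary: 00111101.10010011.10000110.01100111


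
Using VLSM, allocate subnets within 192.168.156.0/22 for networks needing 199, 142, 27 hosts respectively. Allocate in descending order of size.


199 hosts -> /24 (254 usable): 192.168.156.0/24
142 hosts -> /24 (254 usable): 192.168.157.0/24
27 hosts -> /27 (30 usable): 192.168.158.0/27
Allocation: 192.168.156.0/24 (199 hosts, 254 usable); 192.168.157.0/24 (142 hosts, 254 usable); 192.168.158.0/27 (27 hosts, 30 usable)


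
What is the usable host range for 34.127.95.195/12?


Network: 34.112.0.0
Broadcast: 34.127.255.255
First usable = network + 1
Last usable = broadcast - 1
Range: 34.112.0.1 to 34.127.255.254


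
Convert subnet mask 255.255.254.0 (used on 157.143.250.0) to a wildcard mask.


Subnet mask: 255.255.254.0
Wildcard = 255.255.255.255 - subnet mask
255 - 255 = 0
255 - 255 = 0
255 - 254 = 1
255 - 0 = 255
Wildcard: 0.0.1.255


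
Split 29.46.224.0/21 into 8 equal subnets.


New prefix = 21 + 3 = 24
Each subnet has 256 addresses
  29.46.224.0/24
  29.46.225.0/24
  29.46.226.0/24
  29.46.227.0/24
  29.46.228.0/24
  29.46.229.0/24
  29.46.230.0/24
  29.46.231.0/24
Subnets: 29.46.224.0/24, 29.46.225.0/24, 29.46.226.0/24, 29.46.227.0/24, 29.46.228.0/24, 29.46.229.0/24, 29.46.230.0/24, 29.46.231.0/24


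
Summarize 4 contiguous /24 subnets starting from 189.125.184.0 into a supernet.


Original prefix: /24
Number of subnets: 4 = 2^2
New prefix = 24 - 2 = 22
Supernet: 189.125.184.0/22


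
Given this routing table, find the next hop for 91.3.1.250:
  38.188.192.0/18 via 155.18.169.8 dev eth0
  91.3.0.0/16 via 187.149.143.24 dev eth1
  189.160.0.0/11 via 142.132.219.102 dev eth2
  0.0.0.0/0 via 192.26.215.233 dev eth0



Longest prefix match for 91.3.1.250:
  /18 38.188.192.0: no
  /16 91.3.0.0: MATCH
  /11 189.160.0.0: no
  /0 0.0.0.0: MATCH
Selected: next-hop 187.149.143.24 via eth1 (matched /16)


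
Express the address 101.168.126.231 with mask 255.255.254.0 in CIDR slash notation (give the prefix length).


Binary: 11111111.11111111.11111110.00000000
Count leading 1s
Prefix: /23


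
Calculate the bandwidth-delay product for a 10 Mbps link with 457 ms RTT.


BDP = bandwidth * RTT
= 10 Mbps * 457 ms
= 10 * 1e6 * 457 / 1000 bits
= 4570000 bits
= 571250 bytes
= 557.8613 KB
BDP = 4570000 bits (571250 bytes)


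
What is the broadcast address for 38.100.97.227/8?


Network: 38.0.0.0/8
Host bits = 24
Set all host bits to 1:
Broadcast: 38.255.255.255


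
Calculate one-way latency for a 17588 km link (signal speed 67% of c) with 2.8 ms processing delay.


Speed = 0.67 * 3e5 km/s = 201000 km/s
Propagation delay = 17588 / 201000 = 0.0875 s = 87.5025 ms
Processing delay = 2.8 ms
Total one-way latency = 90.3025 ms


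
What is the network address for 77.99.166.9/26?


IP:   01001101.01100011.10100110.00001001
Mask: 11111111.11111111.11111111.11000000
AND operation:
Net:  01001101.01100011.10100110.00000000
Network: 77.99.166.0/26


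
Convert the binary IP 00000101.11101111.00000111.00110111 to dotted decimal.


00000101 = 5
11101111 = 239
00000111 = 7
00110111 = 55
IP: 5.239.7.55


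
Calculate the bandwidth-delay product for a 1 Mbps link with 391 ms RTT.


BDP = bandwidth * RTT
= 1 Mbps * 391 ms
= 1 * 1e6 * 391 / 1000 bits
= 391000 bits
= 48875 bytes
= 47.7295 KB
BDP = 391000 bits (48875 bytes)


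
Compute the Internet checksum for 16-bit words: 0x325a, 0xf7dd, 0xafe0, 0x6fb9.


Sum all words (with carry folding):
+ 0x325a = 0x325a
+ 0xf7dd = 0x2a38
+ 0xafe0 = 0xda18
+ 0x6fb9 = 0x49d2
One's complement: ~0x49d2
Checksum = 0xb62d


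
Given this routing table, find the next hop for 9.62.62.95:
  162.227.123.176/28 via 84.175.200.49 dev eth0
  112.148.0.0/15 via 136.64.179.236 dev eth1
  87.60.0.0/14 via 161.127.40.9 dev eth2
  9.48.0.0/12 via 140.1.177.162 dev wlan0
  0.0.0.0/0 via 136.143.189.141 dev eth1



Longest prefix match for 9.62.62.95:
  /28 162.227.123.176: no
  /15 112.148.0.0: no
  /14 87.60.0.0: no
  /12 9.48.0.0: MATCH
  /0 0.0.0.0: MATCH
Selected: next-hop 140.1.177.162 via wlan0 (matched /12)


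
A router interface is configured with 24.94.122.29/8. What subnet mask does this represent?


/8 means 8 network bits, 24 host bits
Binary: 11111111000000000000000000000000
Mask: 255.0.0.0


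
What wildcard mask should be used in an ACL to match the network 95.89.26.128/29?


Subnet mask: 255.255.255.248
Wildcard = 255.255.255.255 - subnet mask
255 - 255 = 0
255 - 255 = 0
255 - 255 = 0
255 - 248 = 7
Wildcard: 0.0.0.7


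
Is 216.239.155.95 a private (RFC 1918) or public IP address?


RFC 1918 private ranges:
  10.0.0.0/8 (10.0.0.0 - 10.255.255.255)
  172.16.0.0/12 (172.16.0.0 - 172.31.255.255)
  192.168.0.0/16 (192.168.0.0 - 192.168.255.255)
Public (not in any RFC 1918 range)


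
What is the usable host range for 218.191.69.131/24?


Network: 218.191.69.0
Broadcast: 218.191.69.255
First usable = network + 1
Last usable = broadcast - 1
Range: 218.191.69.1 to 218.191.69.254


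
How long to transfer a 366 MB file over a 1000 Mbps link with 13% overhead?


Effective throughput = 1000 * (1 - 13/100) = 870 Mbps
File size in Mb = 366 * 8 = 2928 Mb
Time = 2928 / 870
Time = 3.3655 seconds


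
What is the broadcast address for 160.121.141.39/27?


Network: 160.121.141.32/27
Host bits = 5
Set all host bits to 1:
Broadcast: 160.121.141.63


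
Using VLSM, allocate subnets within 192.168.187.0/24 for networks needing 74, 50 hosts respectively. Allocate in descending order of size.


74 hosts -> /25 (126 usable): 192.168.187.0/25
50 hosts -> /26 (62 usable): 192.168.187.128/26
Allocation: 192.168.187.0/25 (74 hosts, 126 usable); 192.168.187.128/26 (50 hosts, 62 usable)


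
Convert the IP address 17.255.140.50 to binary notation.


17 = 00010001
255 = 11111111
140 = 10001100
50 = 00110010
Binary: 00010001.11111111.10001100.00110010


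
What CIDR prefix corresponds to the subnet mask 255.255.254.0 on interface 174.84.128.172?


Binary: 11111111.11111111.11111110.00000000
Count leading 1s
Prefix: /23


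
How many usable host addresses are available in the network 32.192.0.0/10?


Host bits = 32 - 10 = 22
Total addresses = 2^22 = 4194304
Usable = total - 2 (network and broadcast)
Usable hosts: 4194302


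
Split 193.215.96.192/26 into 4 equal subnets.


New prefix = 26 + 2 = 28
Each subnet has 16 addresses
  193.215.96.192/28
  193.215.96.208/28
  193.215.96.224/28
  193.215.96.240/28
Subnets: 193.215.96.192/28, 193.215.96.208/28, 193.215.96.224/28, 193.215.96.240/28


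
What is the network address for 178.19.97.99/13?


IP:   10110010.00010011.01100001.01100011
Mask: 11111111.11111000.00000000.00000000
AND operation:
Net:  10110010.00010000.00000000.00000000
Network: 178.16.0.0/13


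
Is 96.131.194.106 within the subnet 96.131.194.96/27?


Subnet network: 96.131.194.96
Test IP AND mask: 96.131.194.96
Yes, 96.131.194.106 is in 96.131.194.96/27


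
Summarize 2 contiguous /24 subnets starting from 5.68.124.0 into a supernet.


Original prefix: /24
Number of subnets: 2 = 2^1
New prefix = 24 - 1 = 23
Supernet: 5.68.124.0/23


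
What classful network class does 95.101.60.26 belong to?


First octet: 95
Binary: 01011111
0xxxxxxx -> Class A (1-126)
Class A, default mask 255.0.0.0 (/8)


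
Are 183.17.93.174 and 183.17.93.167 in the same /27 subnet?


Mask: 255.255.255.224
183.17.93.174 AND mask = 183.17.93.160
183.17.93.167 AND mask = 183.17.93.160
Yes, same subnet (183.17.93.160)


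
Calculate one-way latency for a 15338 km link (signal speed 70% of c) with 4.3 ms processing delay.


Speed = 0.7 * 3e5 km/s = 210000 km/s
Propagation delay = 15338 / 210000 = 0.073 s = 73.0381 ms
Processing delay = 4.3 ms
Total one-way latency = 77.3381 ms


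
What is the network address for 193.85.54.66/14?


IP:   11000001.01010101.00110110.01000010
Mask: 11111111.11111100.00000000.00000000
AND operation:
Net:  11000001.01010100.00000000.00000000
Network: 193.84.0.0/14


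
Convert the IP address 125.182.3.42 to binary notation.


125 = 01111101
182 = 10110110
3 = 00000011
42 = 00101010
Binary: 01111101.10110110.00000011.00101010


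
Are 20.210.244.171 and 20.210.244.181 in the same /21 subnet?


Mask: 255.255.248.0
20.210.244.171 AND mask = 20.210.240.0
20.210.244.181 AND mask = 20.210.240.0
Yes, same subnet (20.210.240.0)


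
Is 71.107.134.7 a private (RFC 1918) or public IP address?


RFC 1918 private ranges:
  10.0.0.0/8 (10.0.0.0 - 10.255.255.255)
  172.16.0.0/12 (172.16.0.0 - 172.31.255.255)
  192.168.0.0/16 (192.168.0.0 - 192.168.255.255)
Public (not in any RFC 1918 range)


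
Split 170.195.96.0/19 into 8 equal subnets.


New prefix = 19 + 3 = 22
Each subnet has 1024 addresses
  170.195.96.0/22
  170.195.100.0/22
  170.195.104.0/22
  170.195.108.0/22
  170.195.112.0/22
  170.195.116.0/22
  170.195.120.0/22
  170.195.124.0/22
Subnets: 170.195.96.0/22, 170.195.100.0/22, 170.195.104.0/22, 170.195.108.0/22, 170.195.112.0/22, 170.195.116.0/22, 170.195.120.0/22, 170.195.124.0/22


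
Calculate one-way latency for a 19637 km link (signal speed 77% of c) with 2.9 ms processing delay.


Speed = 0.77 * 3e5 km/s = 231000 km/s
Propagation delay = 19637 / 231000 = 0.085 s = 85.0087 ms
Processing delay = 2.9 ms
Total one-way latency = 87.9087 ms


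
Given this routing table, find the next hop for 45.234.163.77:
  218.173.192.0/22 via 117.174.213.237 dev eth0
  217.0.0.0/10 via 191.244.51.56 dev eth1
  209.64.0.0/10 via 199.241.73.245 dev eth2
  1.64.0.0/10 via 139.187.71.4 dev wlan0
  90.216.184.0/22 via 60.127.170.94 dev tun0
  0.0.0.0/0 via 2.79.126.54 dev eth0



Longest prefix match for 45.234.163.77:
  /22 218.173.192.0: no
  /10 217.0.0.0: no
  /10 209.64.0.0: no
  /10 1.64.0.0: no
  /22 90.216.184.0: no
  /0 0.0.0.0: MATCH
Selected: next-hop 2.79.126.54 via eth0 (matched /0)


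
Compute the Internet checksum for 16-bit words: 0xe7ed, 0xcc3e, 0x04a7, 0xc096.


Sum all words (with carry folding):
+ 0xe7ed = 0xe7ed
+ 0xcc3e = 0xb42c
+ 0x04a7 = 0xb8d3
+ 0xc096 = 0x796a
One's complement: ~0x796a
Checksum = 0x8695


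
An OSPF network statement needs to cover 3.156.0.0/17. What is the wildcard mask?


Subnet mask: 255.255.128.0
Wildcard = 255.255.255.255 - subnet mask
255 - 255 = 0
255 - 255 = 0
255 - 128 = 127
255 - 0 = 255
Wildcard: 0.0.127.255


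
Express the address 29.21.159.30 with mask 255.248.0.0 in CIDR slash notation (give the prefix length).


Binary: 11111111.11111000.00000000.00000000
Count leading 1s
Prefix: /13


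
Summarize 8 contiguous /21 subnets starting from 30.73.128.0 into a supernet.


Original prefix: /21
Number of subnets: 8 = 2^3
New prefix = 21 - 3 = 18
Supernet: 30.73.128.0/18


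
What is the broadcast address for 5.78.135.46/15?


Network: 5.78.0.0/15
Host bits = 17
Set all host bits to 1:
Broadcast: 5.79.255.255


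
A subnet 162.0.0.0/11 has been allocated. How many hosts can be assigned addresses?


Host bits = 32 - 11 = 21
Total addresses = 2^21 = 2097152
Usable = total - 2 (network and broadcast)
Usable hosts: 2097150


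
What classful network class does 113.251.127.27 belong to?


First octet: 113
Binary: 01110001
0xxxxxxx -> Class A (1-126)
Class A, default mask 255.0.0.0 (/8)


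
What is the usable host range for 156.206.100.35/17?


Network: 156.206.0.0
Broadcast: 156.206.127.255
First usable = network + 1
Last usable = broadcast - 1
Range: 156.206.0.1 to 156.206.127.254


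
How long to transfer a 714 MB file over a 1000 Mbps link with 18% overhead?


Effective throughput = 1000 * (1 - 18/100) = 820.0 Mbps
File size in Mb = 714 * 8 = 5712 Mb
Time = 5712 / 820.0
Time = 6.9659 seconds


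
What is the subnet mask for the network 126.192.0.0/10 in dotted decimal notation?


/10 means 10 network bits, 22 host bits
Binary: 11111111110000000000000000000000
Mask: 255.192.0.0


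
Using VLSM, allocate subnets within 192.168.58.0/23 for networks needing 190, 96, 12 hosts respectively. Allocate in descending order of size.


190 hosts -> /24 (254 usable): 192.168.58.0/24
96 hosts -> /25 (126 usable): 192.168.59.0/25
12 hosts -> /28 (14 usable): 192.168.59.128/28
Allocation: 192.168.58.0/24 (190 hosts, 254 usable); 192.168.59.0/25 (96 hosts, 126 usable); 192.168.59.128/28 (12 hosts, 14 usable)


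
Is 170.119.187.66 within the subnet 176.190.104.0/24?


Subnet network: 176.190.104.0
Test IP AND mask: 170.119.187.0
No, 170.119.187.66 is not in 176.190.104.0/24


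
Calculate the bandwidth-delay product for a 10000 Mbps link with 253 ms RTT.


BDP = bandwidth * RTT
= 10000 Mbps * 253 ms
= 10000 * 1e6 * 253 / 1000 bits
= 2530000000 bits
= 316250000 bytes
= 308837.8906 KB
BDP = 2530000000 bits (316250000 bytes)


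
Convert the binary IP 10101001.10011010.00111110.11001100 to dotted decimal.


10101001 = 169
10011010 = 154
00111110 = 62
11001100 = 204
IP: 169.154.62.204


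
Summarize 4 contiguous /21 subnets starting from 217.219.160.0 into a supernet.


Original prefix: /21
Number of subnets: 4 = 2^2
New prefix = 21 - 2 = 19
Supernet: 217.219.160.0/19


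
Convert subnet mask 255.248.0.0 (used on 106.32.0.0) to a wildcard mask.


Subnet mask: 255.248.0.0
Wildcard = 255.255.255.255 - subnet mask
255 - 255 = 0
255 - 248 = 7
255 - 0 = 255
255 - 0 = 255
Wildcard: 0.7.255.255


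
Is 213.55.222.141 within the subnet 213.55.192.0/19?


Subnet network: 213.55.192.0
Test IP AND mask: 213.55.192.0
Yes, 213.55.222.141 is in 213.55.192.0/19


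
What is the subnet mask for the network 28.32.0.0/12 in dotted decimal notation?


/12 means 12 network bits, 20 host bits
Binary: 11111111111100000000000000000000
Mask: 255.240.0.0


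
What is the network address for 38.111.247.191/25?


IP:   00100110.01101111.11110111.10111111
Mask: 11111111.11111111.11111111.10000000
AND operation:
Net:  00100110.01101111.11110111.10000000
Network: 38.111.247.128/25


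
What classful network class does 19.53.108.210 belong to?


First octet: 19
Binary: 00010011
0xxxxxxx -> Class A (1-126)
Class A, default mask 255.0.0.0 (/8)


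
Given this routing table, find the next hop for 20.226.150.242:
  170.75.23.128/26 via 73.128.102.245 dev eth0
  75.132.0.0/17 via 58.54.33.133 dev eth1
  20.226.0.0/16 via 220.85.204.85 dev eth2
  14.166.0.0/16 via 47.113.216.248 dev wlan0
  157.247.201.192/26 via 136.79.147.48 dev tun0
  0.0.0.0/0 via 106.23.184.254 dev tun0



Longest prefix match for 20.226.150.242:
  /26 170.75.23.128: no
  /17 75.132.0.0: no
  /16 20.226.0.0: MATCH
  /16 14.166.0.0: no
  /26 157.247.201.192: no
  /0 0.0.0.0: MATCH
Selected: next-hop 220.85.204.85 via eth2 (matched /16)


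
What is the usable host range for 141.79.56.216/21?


Network: 141.79.56.0
Broadcast: 141.79.63.255
First usable = network + 1
Last usable = broadcast - 1
Range: 141.79.56.1 to 141.79.63.254


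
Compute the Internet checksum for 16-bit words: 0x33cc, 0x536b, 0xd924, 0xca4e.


Sum all words (with carry folding):
+ 0x33cc = 0x33cc
+ 0x536b = 0x8737
+ 0xd924 = 0x605c
+ 0xca4e = 0x2aab
One's complement: ~0x2aab
Checksum = 0xd554


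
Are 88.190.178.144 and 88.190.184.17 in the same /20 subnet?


Mask: 255.255.240.0
88.190.178.144 AND mask = 88.190.176.0
88.190.184.17 AND mask = 88.190.176.0
Yes, same subnet (88.190.176.0)


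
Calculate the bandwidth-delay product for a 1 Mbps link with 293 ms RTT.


BDP = bandwidth * RTT
= 1 Mbps * 293 ms
= 1 * 1e6 * 293 / 1000 bits
= 293000 bits
= 36625 bytes
= 35.7666 KB
BDP = 293000 bits (36625 bytes)


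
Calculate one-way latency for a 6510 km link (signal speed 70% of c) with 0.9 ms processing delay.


Speed = 0.7 * 3e5 km/s = 210000 km/s
Propagation delay = 6510 / 210000 = 0.031 s = 31 ms
Processing delay = 0.9 ms
Total one-way latency = 31.9 ms


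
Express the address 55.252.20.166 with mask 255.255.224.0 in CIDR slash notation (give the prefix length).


Binary: 11111111.11111111.11100000.00000000
Count leading 1s
Prefix: /19


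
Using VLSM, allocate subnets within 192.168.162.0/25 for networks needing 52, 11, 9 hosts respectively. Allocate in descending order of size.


52 hosts -> /26 (62 usable): 192.168.162.0/26
11 hosts -> /28 (14 usable): 192.168.162.64/28
9 hosts -> /28 (14 usable): 192.168.162.80/28
Allocation: 192.168.162.0/26 (52 hosts, 62 usable); 192.168.162.64/28 (11 hosts, 14 usable); 192.168.162.80/28 (9 hosts, 14 usable)


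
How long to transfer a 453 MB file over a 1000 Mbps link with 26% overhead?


Effective throughput = 1000 * (1 - 26/100) = 740 Mbps
File size in Mb = 453 * 8 = 3624 Mb
Time = 3624 / 740
Time = 4.8973 seconds


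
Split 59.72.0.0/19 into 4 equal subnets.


New prefix = 19 + 2 = 21
Each subnet has 2048 addresses
  59.72.0.0/21
  59.72.8.0/21
  59.72.16.0/21
  59.72.24.0/21
Subnets: 59.72.0.0/21, 59.72.8.0/21, 59.72.16.0/21, 59.72.24.0/21


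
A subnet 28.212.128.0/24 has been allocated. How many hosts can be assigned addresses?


Host bits = 32 - 24 = 8
Total addresses = 2^8 = 256
Usable = total - 2 (network and broadcast)
Usable hosts: 254


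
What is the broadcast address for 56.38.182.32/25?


Network: 56.38.182.0/25
Host bits = 7
Set all host bits to 1:
Broadcast: 56.38.182.127


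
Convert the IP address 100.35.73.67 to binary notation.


100 = 01100100
35 = 00100011
73 = 01001001
67 = 01000011
Binary: 01100100.00100011.01001001.01000011


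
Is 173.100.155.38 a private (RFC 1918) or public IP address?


RFC 1918 private ranges:
  10.0.0.0/8 (10.0.0.0 - 10.255.255.255)
  172.16.0.0/12 (172.16.0.0 - 172.31.255.255)
  192.168.0.0/16 (192.168.0.0 - 192.168.255.255)
Public (not in any RFC 1918 range)


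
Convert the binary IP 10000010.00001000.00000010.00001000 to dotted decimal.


10000010 = 130
00001000 = 8
00000010 = 2
00001000 = 8
IP: 130.8.2.8


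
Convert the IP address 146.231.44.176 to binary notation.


146 = 10010010
231 = 11100111
44 = 00101100
176 = 10110000
Binary: 10010010.11100111.00101100.10110000


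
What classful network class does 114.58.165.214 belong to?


First octet: 114
Binary: 01110010
0xxxxxxx -> Class A (1-126)
Class A, default mask 255.0.0.0 (/8)


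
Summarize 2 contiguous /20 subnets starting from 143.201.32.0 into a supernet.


Original prefix: /20
Number of subnets: 2 = 2^1
New prefix = 20 - 1 = 19
Supernet: 143.201.32.0/19


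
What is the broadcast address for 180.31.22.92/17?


Network: 180.31.0.0/17
Host bits = 15
Set all host bits to 1:
Broadcast: 180.31.127.255


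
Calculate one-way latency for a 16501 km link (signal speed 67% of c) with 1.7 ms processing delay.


Speed = 0.67 * 3e5 km/s = 201000 km/s
Propagation delay = 16501 / 201000 = 0.0821 s = 82.0945 ms
Processing delay = 1.7 ms
Total one-way latency = 83.7945 ms


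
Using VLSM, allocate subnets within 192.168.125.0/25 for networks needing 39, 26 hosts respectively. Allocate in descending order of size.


39 hosts -> /26 (62 usable): 192.168.125.0/26
26 hosts -> /27 (30 usable): 192.168.125.64/27
Allocation: 192.168.125.0/26 (39 hosts, 62 usable); 192.168.125.64/27 (26 hosts, 30 usable)


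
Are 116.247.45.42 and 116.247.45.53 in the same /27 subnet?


Mask: 255.255.255.224
116.247.45.42 AND mask = 116.247.45.32
116.247.45.53 AND mask = 116.247.45.32
Yes, same subnet (116.247.45.32)


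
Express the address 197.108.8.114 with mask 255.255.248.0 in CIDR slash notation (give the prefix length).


Binary: 11111111.11111111.11111000.00000000
Count leading 1s
Prefix: /21


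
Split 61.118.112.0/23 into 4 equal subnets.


New prefix = 23 + 2 = 25
Each subnet has 128 addresses
  61.118.112.0/25
  61.118.112.128/25
  61.118.113.0/25
  61.118.113.128/25
Subnets: 61.118.112.0/25, 61.118.112.128/25, 61.118.113.0/25, 61.118.113.128/25


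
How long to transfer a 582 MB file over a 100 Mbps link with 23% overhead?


Effective throughput = 100 * (1 - 23/100) = 77 Mbps
File size in Mb = 582 * 8 = 4656 Mb
Time = 4656 / 77
Time = 60.4675 seconds


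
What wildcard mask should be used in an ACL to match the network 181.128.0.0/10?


Subnet mask: 255.192.0.0
Wildcard = 255.255.255.255 - subnet mask
255 - 255 = 0
255 - 192 = 63
255 - 0 = 255
255 - 0 = 255
Wildcard: 0.63.255.255


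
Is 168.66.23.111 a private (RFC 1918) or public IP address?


RFC 1918 private ranges:
  10.0.0.0/8 (10.0.0.0 - 10.255.255.255)
  172.16.0.0/12 (172.16.0.0 - 172.31.255.255)
  192.168.0.0/16 (192.168.0.0 - 192.168.255.255)
Public (not in any RFC 1918 range)


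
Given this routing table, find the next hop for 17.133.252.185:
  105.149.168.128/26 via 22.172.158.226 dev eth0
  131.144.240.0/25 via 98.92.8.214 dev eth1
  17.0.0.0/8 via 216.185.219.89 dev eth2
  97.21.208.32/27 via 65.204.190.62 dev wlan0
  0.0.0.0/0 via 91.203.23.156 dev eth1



Longest prefix match for 17.133.252.185:
  /26 105.149.168.128: no
  /25 131.144.240.0: no
  /8 17.0.0.0: MATCH
  /27 97.21.208.32: no
  /0 0.0.0.0: MATCH
Selected: next-hop 216.185.219.89 via eth2 (matched /8)


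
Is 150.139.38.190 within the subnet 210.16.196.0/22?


Subnet network: 210.16.196.0
Test IP AND mask: 150.139.36.0
No, 150.139.38.190 is not in 210.16.196.0/22


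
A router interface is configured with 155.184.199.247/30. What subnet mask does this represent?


/30 means 30 network bits, 2 host bits
Binary: 11111111111111111111111111111100
Mask: 255.255.255.252


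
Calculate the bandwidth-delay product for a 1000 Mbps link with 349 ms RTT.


BDP = bandwidth * RTT
= 1000 Mbps * 349 ms
= 1000 * 1e6 * 349 / 1000 bits
= 349000000 bits
= 43625000 bytes
= 42602.5391 KB
BDP = 349000000 bits (43625000 bytes)


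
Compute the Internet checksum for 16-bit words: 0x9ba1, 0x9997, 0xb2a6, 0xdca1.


Sum all words (with carry folding):
+ 0x9ba1 = 0x9ba1
+ 0x9997 = 0x3539
+ 0xb2a6 = 0xe7df
+ 0xdca1 = 0xc481
One's complement: ~0xc481
Checksum = 0x3b7e


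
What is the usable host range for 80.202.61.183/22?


Network: 80.202.60.0
Broadcast: 80.202.63.255
First usable = network + 1
Last usable = broadcast - 1
Range: 80.202.60.1 to 80.202.63.254


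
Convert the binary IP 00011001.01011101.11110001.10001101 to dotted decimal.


00011001 = 25
01011101 = 93
11110001 = 241
10001101 = 141
IP: 25.93.241.141


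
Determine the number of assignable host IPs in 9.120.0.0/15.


Host bits = 32 - 15 = 17
Total addresses = 2^17 = 131072
Usable = total - 2 (network and broadcast)
Usable hosts: 131070


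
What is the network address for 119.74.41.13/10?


IP:   01110111.01001010.00101001.00001101
Mask: 11111111.11000000.00000000.00000000
AND operation:
Net:  01110111.01000000.00000000.00000000
Network: 119.64.0.0/10


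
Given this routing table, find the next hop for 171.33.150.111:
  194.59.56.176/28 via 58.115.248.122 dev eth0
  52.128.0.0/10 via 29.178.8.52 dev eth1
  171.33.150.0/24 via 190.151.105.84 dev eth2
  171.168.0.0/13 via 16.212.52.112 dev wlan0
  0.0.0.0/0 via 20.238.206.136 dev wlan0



Longest prefix match for 171.33.150.111:
  /28 194.59.56.176: no
  /10 52.128.0.0: no
  /24 171.33.150.0: MATCH
  /13 171.168.0.0: no
  /0 0.0.0.0: MATCH
Selected: next-hop 190.151.105.84 via eth2 (matched /24)


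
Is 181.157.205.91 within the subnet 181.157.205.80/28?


Subnet network: 181.157.205.80
Test IP AND mask: 181.157.205.80
Yes, 181.157.205.91 is in 181.157.205.80/28


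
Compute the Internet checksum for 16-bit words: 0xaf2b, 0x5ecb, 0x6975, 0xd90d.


Sum all words (with carry folding):
+ 0xaf2b = 0xaf2b
+ 0x5ecb = 0x0df7
+ 0x6975 = 0x776c
+ 0xd90d = 0x507a
One's complement: ~0x507a
Checksum = 0xaf85


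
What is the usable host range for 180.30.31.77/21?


Network: 180.30.24.0
Broadcast: 180.30.31.255
First usable = network + 1
Last usable = broadcast - 1
Range: 180.30.24.1 to 180.30.31.254


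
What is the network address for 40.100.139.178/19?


IP:   00101000.01100100.10001011.10110010
Mask: 11111111.11111111.11100000.00000000
AND operation:
Net:  00101000.01100100.10000000.00000000
Network: 40.100.128.0/19


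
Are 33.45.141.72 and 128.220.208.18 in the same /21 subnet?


Mask: 255.255.248.0
33.45.141.72 AND mask = 33.45.136.0
128.220.208.18 AND mask = 128.220.208.0
No, different subnets (33.45.136.0 vs 128.220.208.0)


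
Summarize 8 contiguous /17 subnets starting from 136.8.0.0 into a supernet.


Original prefix: /17
Number of subnets: 8 = 2^3
New prefix = 17 - 3 = 14
Supernet: 136.8.0.0/14


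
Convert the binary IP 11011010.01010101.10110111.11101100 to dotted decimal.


11011010 = 218
01010101 = 85
10110111 = 183
11101100 = 236
IP: 218.85.183.236


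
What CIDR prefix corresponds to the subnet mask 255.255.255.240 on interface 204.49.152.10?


Binary: 11111111.11111111.11111111.11110000
Count leading 1s
Prefix: /28


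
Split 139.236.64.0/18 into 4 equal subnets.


New prefix = 18 + 2 = 20
Each subnet has 4096 addresses
  139.236.64.0/20
  139.236.80.0/20
  139.236.96.0/20
  139.236.112.0/20
Subnets: 139.236.64.0/20, 139.236.80.0/20, 139.236.96.0/20, 139.236.112.0/20


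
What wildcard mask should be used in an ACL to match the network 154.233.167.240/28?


Subnet mask: 255.255.255.240
Wildcard = 255.255.255.255 - subnet mask
255 - 255 = 0
255 - 255 = 0
255 - 255 = 0
255 - 240 = 15
Wildcard: 0.0.0.15


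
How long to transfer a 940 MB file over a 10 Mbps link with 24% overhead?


Effective throughput = 10 * (1 - 24/100) = 7.6 Mbps
File size in Mb = 940 * 8 = 7520 Mb
Time = 7520 / 7.6
Time = 989.4737 seconds


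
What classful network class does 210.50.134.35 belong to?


First octet: 210
Binary: 11010010
110xxxxx -> Class C (192-223)
Class C, default mask 255.255.255.0 (/24)


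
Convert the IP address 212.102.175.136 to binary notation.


212 = 11010100
102 = 01100110
175 = 10101111
136 = 10001000
Binary: 11010100.01100110.10101111.10001000


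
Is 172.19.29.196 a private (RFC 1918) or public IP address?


RFC 1918 private ranges:
  10.0.0.0/8 (10.0.0.0 - 10.255.255.255)
  172.16.0.0/12 (172.16.0.0 - 172.31.255.255)
  192.168.0.0/16 (192.168.0.0 - 192.168.255.255)
Private (in 172.16.0.0/12)


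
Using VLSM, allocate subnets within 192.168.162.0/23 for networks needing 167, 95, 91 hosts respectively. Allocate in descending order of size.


167 hosts -> /24 (254 usable): 192.168.162.0/24
95 hosts -> /25 (126 usable): 192.168.163.0/25
91 hosts -> /25 (126 usable): 192.168.163.128/25
Allocation: 192.168.162.0/24 (167 hosts, 254 usable); 192.168.163.0/25 (95 hosts, 126 usable); 192.168.163.128/25 (91 hosts, 126 usable)


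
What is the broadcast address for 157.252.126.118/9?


Network: 157.128.0.0/9
Host bits = 23
Set all host bits to 1:
Broadcast: 157.255.255.255


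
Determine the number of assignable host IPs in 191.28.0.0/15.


Host bits = 32 - 15 = 17
Total addresses = 2^17 = 131072
Usable = total - 2 (network and broadcast)
Usable hosts: 131070


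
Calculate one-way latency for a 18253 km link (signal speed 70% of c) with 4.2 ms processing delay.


Speed = 0.7 * 3e5 km/s = 210000 km/s
Propagation delay = 18253 / 210000 = 0.0869 s = 86.919 ms
Processing delay = 4.2 ms
Total one-way latency = 91.119 ms


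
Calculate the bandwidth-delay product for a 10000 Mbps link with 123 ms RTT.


BDP = bandwidth * RTT
= 10000 Mbps * 123 ms
= 10000 * 1e6 * 123 / 1000 bits
= 1230000000 bits
= 153750000 bytes
= 150146.4844 KB
BDP = 1230000000 bits (153750000 bytes)


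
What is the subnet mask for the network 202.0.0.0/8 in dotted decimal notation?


/8 means 8 network bits, 24 host bits
Binary: 11111111000000000000000000000000
Mask: 255.0.0.0


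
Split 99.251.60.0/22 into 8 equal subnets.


New prefix = 22 + 3 = 25
Each subnet has 128 addresses
  99.251.60.0/25
  99.251.60.128/25
  99.251.61.0/25
  99.251.61.128/25
  99.251.62.0/25
  99.251.62.128/25
  99.251.63.0/25
  99.251.63.128/25
Subnets: 99.251.60.0/25, 99.251.60.128/25, 99.251.61.0/25, 99.251.61.128/25, 99.251.62.0/25, 99.251.62.128/25, 99.251.63.0/25, 99.251.63.128/25


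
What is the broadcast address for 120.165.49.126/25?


Network: 120.165.49.0/25
Host bits = 7
Set all host bits to 1:
Broadcast: 120.165.49.127


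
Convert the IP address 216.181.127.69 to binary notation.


216 = 11011000
181 = 10110101
127 = 01111111
69 = 01000101
Binary: 11011000.10110101.01111111.01000101


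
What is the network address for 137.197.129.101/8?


IP:   10001001.11000101.10000001.01100101
Mask: 11111111.00000000.00000000.00000000
AND operation:
Net:  10001001.00000000.00000000.00000000
Network: 137.0.0.0/8


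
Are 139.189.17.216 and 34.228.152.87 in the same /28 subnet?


Mask: 255.255.255.240
139.189.17.216 AND mask = 139.189.17.208
34.228.152.87 AND mask = 34.228.152.80
No, different subnets (139.189.17.208 vs 34.228.152.80)


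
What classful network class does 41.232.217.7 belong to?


First octet: 41
Binary: 00101001
0xxxxxxx -> Class A (1-126)
Class A, default mask 255.0.0.0 (/8)


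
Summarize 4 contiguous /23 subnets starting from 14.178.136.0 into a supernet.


Original prefix: /23
Number of subnets: 4 = 2^2
New prefix = 23 - 2 = 21
Supernet: 14.178.136.0/21


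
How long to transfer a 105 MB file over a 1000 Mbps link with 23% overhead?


Effective throughput = 1000 * (1 - 23/100) = 770 Mbps
File size in Mb = 105 * 8 = 840 Mb
Time = 840 / 770
Time = 1.0909 seconds


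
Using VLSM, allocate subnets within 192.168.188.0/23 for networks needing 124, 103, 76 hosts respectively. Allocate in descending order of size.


124 hosts -> /25 (126 usable): 192.168.188.0/25
103 hosts -> /25 (126 usable): 192.168.188.128/25
76 hosts -> /25 (126 usable): 192.168.189.0/25
Allocation: 192.168.188.0/25 (124 hosts, 126 usable); 192.168.188.128/25 (103 hosts, 126 usable); 192.168.189.0/25 (76 hosts, 126 usable)


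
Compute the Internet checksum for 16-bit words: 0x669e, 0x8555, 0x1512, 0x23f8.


Sum all words (with carry folding):
+ 0x669e = 0x669e
+ 0x8555 = 0xebf3
+ 0x1512 = 0x0106
+ 0x23f8 = 0x24fe
One's complement: ~0x24fe
Checksum = 0xdb01


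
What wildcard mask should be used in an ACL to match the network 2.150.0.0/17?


Subnet mask: 255.255.128.0
Wildcard = 255.255.255.255 - subnet mask
255 - 255 = 0
255 - 255 = 0
255 - 128 = 127
255 - 0 = 255
Wildcard: 0.0.127.255


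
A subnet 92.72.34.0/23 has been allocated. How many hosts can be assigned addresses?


Host bits = 32 - 23 = 9
Total addresses = 2^9 = 512
Usable = total - 2 (network and broadcast)
Usable hosts: 510


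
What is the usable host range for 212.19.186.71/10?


Network: 212.0.0.0
Broadcast: 212.63.255.255
First usable = network + 1
Last usable = broadcast - 1
Range: 212.0.0.1 to 212.63.255.254


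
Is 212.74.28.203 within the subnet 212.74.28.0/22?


Subnet network: 212.74.28.0
Test IP AND mask: 212.74.28.0
Yes, 212.74.28.203 is in 212.74.28.0/22


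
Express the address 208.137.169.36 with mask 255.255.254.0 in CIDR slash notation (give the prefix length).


Binary: 11111111.11111111.11111110.00000000
Count leading 1s
Prefix: /23


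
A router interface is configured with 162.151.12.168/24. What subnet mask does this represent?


/24 means 24 network bits, 8 host bits
Binary: 11111111111111111111111100000000
Mask: 255.255.255.0
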